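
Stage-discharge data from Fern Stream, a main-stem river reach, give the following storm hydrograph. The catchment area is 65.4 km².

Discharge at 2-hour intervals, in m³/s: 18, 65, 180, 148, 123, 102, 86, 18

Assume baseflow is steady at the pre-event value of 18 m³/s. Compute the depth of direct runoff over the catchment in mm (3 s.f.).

Direct runoff: 0.0, 47.0, 162.0, 130.0, 105.0, 84.0, 68.0, 0.0 m³/s; ΣQ_DR = 596.0 m³/s.
V = ΣQ_DR · Δt = 596.0 × 7200 s = 4.291 × 10^6 m³.
Over A = 65.4 km², depth = V / A = 65.6 mm.

d ≈ 65.6 mm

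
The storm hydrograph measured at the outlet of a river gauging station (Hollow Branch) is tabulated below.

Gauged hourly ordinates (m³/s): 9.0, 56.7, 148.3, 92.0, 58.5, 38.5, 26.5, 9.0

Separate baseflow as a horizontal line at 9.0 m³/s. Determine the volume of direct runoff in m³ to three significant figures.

Direct-runoff ordinates (Q − Q_b): 0.0, 47.7, 139.3, 83.0, 49.5, 29.5, 17.5, 0.0 m³/s.
ΣQ_DR = 366.5 m³/s.
With Δt = 1 h = 3600 s, V = ΣQ_DR · Δt = 366.5 × 3600 = 1.32 × 10^6 m³.

V ≈ 1.32 × 10^6 m³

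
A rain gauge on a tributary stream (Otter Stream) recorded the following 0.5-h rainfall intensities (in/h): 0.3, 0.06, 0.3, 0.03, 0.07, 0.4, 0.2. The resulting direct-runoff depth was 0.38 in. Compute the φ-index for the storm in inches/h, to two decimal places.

φ ≈ 0.11 in/h

Only the 4 blocks with intensity above φ contribute runoff: 0.3, 0.3, 0.4, 0.2 in/h.
Σ(I−φ)·Δt = d  ⇒  (0.3+0.3+0.4+0.2 − 4φ)·0.5 = 0.38
φ = (1.200 − 0.38/0.5) / 4 = 0.11 in/h.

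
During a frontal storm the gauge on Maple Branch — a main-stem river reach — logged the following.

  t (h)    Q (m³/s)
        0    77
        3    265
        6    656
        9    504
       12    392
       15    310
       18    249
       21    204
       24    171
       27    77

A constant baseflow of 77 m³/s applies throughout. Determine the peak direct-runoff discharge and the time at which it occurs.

Q_p = 579.0 m³/s at t = 6 h

Subtracting baseflow gives direct-runoff ordinates: 0.0, 188.0, 579.0, 427.0, 315.0, 233.0, 172.0, 127.0, 94.0, 0.0 m³/s.
The maximum is 579.0 m³/s, occurring at the reading for t = 6 h.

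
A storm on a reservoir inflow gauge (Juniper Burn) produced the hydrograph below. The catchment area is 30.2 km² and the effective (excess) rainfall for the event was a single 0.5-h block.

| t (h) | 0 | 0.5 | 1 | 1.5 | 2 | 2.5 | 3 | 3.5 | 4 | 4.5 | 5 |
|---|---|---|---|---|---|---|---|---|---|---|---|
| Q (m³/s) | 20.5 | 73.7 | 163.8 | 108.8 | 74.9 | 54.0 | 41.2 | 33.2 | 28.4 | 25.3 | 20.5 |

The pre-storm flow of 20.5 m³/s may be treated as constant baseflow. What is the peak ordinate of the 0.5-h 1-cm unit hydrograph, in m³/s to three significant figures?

U_p ≈ 57.4 m³/s

Direct runoff: 0.0, 53.2, 143.3, 88.3, 54.4, 33.5, 20.7, 12.7, 7.9, 4.8, 0.0 m³/s; ΣQ_DR = 418.8 m³/s, peak = 143.3 m³/s.
Runoff depth d = ΣQ_DR·Δt / A = 418.8 × 1800 / (30.2 km²) = 24.96 mm.
The 1-cm UH is the DRH scaled by (10 mm)/d, so U_p = 143.3 × 10/24.96 = 57.4 m³/s.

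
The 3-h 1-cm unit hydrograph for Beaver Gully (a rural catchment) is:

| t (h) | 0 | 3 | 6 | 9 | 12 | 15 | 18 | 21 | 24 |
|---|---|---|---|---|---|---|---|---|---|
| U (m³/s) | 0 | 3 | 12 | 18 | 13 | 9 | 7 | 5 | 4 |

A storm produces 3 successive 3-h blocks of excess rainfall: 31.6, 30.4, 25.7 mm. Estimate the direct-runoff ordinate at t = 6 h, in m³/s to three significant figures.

Q ≈ 47.0 m³/s

By discrete convolution, Q_j = Σ (P_i / 10 mm) · U_{j−i}.
At t = 6 h (j=2): Q = (31.6/10)·12 + (30.4/10)·3 + (25.7/10)·0 = 47.0 m³/s.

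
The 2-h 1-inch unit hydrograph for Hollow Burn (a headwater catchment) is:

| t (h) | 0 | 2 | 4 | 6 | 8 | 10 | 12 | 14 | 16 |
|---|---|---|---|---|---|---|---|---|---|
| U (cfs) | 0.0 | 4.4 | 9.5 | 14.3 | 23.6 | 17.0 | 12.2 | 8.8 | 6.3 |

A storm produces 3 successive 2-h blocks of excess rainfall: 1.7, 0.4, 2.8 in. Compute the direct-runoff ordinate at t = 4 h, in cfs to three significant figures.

By discrete convolution, Q_j = Σ (P_i / 1 in) · U_{j−i}.
At t = 4 h (j=2): Q = (1.7/1)·9.5 + (0.4/1)·4.4 + (2.8/1)·0.0 = 17.9 cfs.

Q ≈ 17.9 cfs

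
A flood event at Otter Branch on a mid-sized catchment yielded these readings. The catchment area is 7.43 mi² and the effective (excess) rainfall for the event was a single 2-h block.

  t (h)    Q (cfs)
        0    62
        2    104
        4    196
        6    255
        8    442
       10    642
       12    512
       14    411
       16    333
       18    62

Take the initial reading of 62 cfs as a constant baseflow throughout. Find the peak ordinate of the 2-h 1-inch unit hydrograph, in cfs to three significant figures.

U_p ≈ 580 cfs

Direct runoff: 0.0, 42.0, 134.0, 193.0, 380.0, 580.0, 450.0, 349.0, 271.0, 0.0 cfs; ΣQ_DR = 2399 cfs, peak = 580.0 cfs.
Runoff depth d = ΣQ_DR·Δt / A = 2399 × 7200 / (7.43 mi²) = 1.001 in.
The 1-inch UH is the DRH scaled by (1 in)/d, so U_p = 580.0 × 1/1.001 = 580 cfs.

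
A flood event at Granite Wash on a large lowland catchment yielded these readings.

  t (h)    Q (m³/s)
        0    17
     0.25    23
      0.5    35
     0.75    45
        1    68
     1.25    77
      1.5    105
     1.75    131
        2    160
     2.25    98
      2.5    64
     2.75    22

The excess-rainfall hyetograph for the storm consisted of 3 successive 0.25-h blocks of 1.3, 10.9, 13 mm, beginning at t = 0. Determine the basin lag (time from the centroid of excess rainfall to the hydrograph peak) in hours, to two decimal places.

t_L ≈ 1.51 h

Centroid of excess rainfall: t_c = Σ P_i·t̄_i / ΣP_i = 0.4911 h (block centres at 0.125, 0.375, 0.625 h).
Hydrograph peak occurs at t = 2 h, so basin lag t_L = 2 − 0.4911 = 1.51 h.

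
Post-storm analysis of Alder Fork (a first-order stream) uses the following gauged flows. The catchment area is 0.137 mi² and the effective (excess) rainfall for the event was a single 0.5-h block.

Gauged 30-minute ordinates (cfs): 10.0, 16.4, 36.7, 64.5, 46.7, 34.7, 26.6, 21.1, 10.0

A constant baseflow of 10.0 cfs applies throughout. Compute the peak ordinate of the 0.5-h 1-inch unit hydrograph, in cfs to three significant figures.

Direct runoff: 0.0, 6.4, 26.7, 54.5, 36.7, 24.7, 16.6, 11.1, 0.0 cfs; ΣQ_DR = 176.7 cfs, peak = 54.5 cfs.
Runoff depth d = ΣQ_DR·Δt / A = 176.7 × 1800 / (0.137 mi²) = 0.9993 in.
The 1-inch UH is the DRH scaled by (1 in)/d, so U_p = 54.5 × 1/0.9993 = 54.5 cfs.

U_p ≈ 54.5 cfs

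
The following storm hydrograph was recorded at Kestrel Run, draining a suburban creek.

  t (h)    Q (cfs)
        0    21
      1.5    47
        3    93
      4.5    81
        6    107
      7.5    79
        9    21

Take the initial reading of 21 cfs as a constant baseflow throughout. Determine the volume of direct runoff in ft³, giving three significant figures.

Direct-runoff ordinates (Q − Q_b): 0.0, 26.0, 72.0, 60.0, 86.0, 58.0, 0.0 cfs.
ΣQ_DR = 302.0 cfs.
With Δt = 1.5 h = 5400 s, V = ΣQ_DR · Δt = 302.0 × 5400 = 1.63 × 10^6 ft³.

V ≈ 1.63 × 10^6 ft³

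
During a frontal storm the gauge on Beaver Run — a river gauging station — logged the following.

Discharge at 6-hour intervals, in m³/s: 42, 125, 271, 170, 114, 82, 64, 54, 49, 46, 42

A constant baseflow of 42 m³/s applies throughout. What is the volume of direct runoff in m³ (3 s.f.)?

Direct-runoff ordinates (Q − Q_b): 0.0, 83.0, 229.0, 128.0, 72.0, 40.0, 22.0, 12.0, 7.0, 4.0, 0.0 m³/s.
ΣQ_DR = 597.0 m³/s.
With Δt = 6 h = 21600 s, V = ΣQ_DR · Δt = 597.0 × 21600 = 1.29 × 10^7 m³.

V ≈ 1.29 × 10^7 m³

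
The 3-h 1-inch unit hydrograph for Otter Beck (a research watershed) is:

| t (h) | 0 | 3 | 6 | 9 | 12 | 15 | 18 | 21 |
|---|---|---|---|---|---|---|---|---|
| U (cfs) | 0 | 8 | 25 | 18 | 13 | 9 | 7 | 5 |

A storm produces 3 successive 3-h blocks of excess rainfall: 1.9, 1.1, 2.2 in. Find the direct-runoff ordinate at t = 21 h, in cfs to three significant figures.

Q ≈ 37.0 cfs

By discrete convolution, Q_j = Σ (P_i / 1 in) · U_{j−i}.
At t = 21 h (j=7): Q = (1.9/1)·5 + (1.1/1)·7 + (2.2/1)·9 = 37.0 cfs.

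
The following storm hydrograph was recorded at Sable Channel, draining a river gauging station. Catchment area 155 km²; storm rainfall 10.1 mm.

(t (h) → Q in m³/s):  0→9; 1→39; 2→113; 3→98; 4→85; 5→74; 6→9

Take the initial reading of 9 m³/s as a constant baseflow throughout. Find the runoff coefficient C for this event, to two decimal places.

C ≈ 0.84

ΣQ_DR = 364.0 m³/s; V = ΣQ_DR·Δt = 1.310 × 10^6 m³.
Runoff depth d = V / A = 8.454 mm.
C = d / P = 8.454 / 10.1 = 0.84.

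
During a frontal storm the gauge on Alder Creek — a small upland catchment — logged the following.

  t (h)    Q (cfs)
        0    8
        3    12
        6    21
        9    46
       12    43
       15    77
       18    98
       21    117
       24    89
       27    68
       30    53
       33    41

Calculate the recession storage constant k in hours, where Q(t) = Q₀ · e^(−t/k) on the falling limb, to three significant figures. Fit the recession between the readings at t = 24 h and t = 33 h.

On the falling limb, Q drops from 89 to 41 cfs between t = 24 h and t = 33 h (Δt = 9 h).
k = −Δt / ln(Q₂/Q₁) = −9 / ln(41/89) = 11.6 h.

k ≈ 11.6 h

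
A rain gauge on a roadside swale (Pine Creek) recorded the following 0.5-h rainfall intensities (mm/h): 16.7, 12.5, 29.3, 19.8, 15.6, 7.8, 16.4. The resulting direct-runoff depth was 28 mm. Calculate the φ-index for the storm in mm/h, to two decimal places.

Only the 6 blocks with intensity above φ contribute runoff: 16.7, 12.5, 29.3, 19.8, 15.6, 16.4 mm/h.
Σ(I−φ)·Δt = d  ⇒  (16.7+12.5+29.3+19.8+15.6+16.4 − 6φ)·0.5 = 28
φ = (110.3 − 28/0.5) / 6 = 9.05 mm/h.

φ ≈ 9.05 mm/h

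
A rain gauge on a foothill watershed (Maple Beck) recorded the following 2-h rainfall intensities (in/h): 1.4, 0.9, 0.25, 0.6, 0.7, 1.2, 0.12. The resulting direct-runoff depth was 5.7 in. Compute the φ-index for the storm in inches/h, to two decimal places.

φ ≈ 0.39 in/h

Only the 5 blocks with intensity above φ contribute runoff: 1.4, 0.9, 0.6, 0.7, 1.2 in/h.
Σ(I−φ)·Δt = d  ⇒  (1.4+0.9+0.6+0.7+1.2 − 5φ)·2 = 5.7
φ = (4.800 − 5.7/2) / 5 = 0.39 in/h.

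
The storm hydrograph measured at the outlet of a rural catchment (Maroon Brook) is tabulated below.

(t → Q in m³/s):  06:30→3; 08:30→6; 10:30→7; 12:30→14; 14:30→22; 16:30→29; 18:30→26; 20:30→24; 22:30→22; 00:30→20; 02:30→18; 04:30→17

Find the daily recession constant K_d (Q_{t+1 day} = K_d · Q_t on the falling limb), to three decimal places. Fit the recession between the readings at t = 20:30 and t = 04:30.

Between t = 20:30 and t = 04:30 the flow falls from 24 to 17 m³/s over 4×2 h = 8 h.
Per-interval ratio K = (17/24)^(1/4) = 0.9174; K_d = K^(24/2) = 0.355.

K_d ≈ 0.355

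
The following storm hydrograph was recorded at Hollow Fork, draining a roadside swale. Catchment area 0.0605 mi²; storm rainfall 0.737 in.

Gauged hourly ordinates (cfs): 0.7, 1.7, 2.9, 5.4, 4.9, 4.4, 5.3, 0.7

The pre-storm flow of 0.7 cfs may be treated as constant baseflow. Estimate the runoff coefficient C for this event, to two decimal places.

ΣQ_DR = 20.40 cfs; V = ΣQ_DR·Δt = 73440 ft³.
Runoff depth d = V / A = 0.5225 in.
C = d / P = 0.5225 / 0.737 = 0.71.

C ≈ 0.71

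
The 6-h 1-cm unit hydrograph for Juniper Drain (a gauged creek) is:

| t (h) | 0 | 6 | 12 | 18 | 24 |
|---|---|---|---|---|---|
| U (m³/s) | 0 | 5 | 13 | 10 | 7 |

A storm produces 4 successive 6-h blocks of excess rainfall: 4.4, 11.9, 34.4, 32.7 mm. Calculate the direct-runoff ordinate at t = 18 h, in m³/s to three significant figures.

Q ≈ 37.1 m³/s

By discrete convolution, Q_j = Σ (P_i / 10 mm) · U_{j−i}.
At t = 18 h (j=3): Q = (4.4/10)·10 + (11.9/10)·13 + (34.4/10)·5 + (32.7/10)·0 = 37.1 m³/s.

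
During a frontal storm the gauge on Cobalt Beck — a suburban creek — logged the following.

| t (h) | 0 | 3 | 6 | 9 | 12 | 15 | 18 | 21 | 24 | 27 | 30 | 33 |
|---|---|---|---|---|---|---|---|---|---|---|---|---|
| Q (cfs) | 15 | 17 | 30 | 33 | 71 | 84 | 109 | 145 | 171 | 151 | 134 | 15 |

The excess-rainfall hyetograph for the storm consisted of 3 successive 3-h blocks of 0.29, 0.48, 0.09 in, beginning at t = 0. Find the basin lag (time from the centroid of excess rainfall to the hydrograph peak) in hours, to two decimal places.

Centroid of excess rainfall: t_c = Σ P_i·t̄_i / ΣP_i = 3.8023 h (block centres at 1.5, 4.5, 7.5 h).
Hydrograph peak occurs at t = 24 h, so basin lag t_L = 24 − 3.8023 = 20.20 h.

t_L ≈ 20.20 h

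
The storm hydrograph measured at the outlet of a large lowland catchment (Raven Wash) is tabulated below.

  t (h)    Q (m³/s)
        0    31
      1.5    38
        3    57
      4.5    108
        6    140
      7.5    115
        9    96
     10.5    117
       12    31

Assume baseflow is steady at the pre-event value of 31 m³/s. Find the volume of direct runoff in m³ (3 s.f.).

V ≈ 2.45 × 10^6 m³

Direct-runoff ordinates (Q − Q_b): 0.0, 7.0, 26.0, 77.0, 109.0, 84.0, 65.0, 86.0, 0.0 m³/s.
ΣQ_DR = 454.0 m³/s.
With Δt = 1.5 h = 5400 s, V = ΣQ_DR · Δt = 454.0 × 5400 = 2.45 × 10^6 m³.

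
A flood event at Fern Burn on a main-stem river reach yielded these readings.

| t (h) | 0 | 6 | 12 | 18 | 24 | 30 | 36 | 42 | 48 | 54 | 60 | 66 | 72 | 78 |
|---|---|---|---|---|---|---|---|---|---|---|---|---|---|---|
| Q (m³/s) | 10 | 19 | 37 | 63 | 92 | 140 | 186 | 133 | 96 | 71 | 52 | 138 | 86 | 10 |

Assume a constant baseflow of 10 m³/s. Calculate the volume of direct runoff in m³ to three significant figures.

V ≈ 2.14 × 10^7 m³

Direct-runoff ordinates (Q − Q_b): 0.0, 9.0, 27.0, 53.0, 82.0, 130.0, 176.0, 123.0, 86.0, 61.0, 42.0, 128.0, 76.0, 0.0 m³/s.
ΣQ_DR = 993.0 m³/s.
With Δt = 6 h = 21600 s, V = ΣQ_DR · Δt = 993.0 × 21600 = 2.14 × 10^7 m³.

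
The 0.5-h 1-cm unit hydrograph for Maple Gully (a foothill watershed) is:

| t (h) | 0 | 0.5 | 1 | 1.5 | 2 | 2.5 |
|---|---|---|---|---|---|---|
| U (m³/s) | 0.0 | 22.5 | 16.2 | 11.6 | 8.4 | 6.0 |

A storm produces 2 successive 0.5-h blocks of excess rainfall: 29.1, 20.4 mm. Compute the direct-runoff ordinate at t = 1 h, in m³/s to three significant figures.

By discrete convolution, Q_j = Σ (P_i / 10 mm) · U_{j−i}.
At t = 1 h (j=2): Q = (29.1/10)·16.2 + (20.4/10)·22.5 = 93.0 m³/s.

Q ≈ 93.0 m³/s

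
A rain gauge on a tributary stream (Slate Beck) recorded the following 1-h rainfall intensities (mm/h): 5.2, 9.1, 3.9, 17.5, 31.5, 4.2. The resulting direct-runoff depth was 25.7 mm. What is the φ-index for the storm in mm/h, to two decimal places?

φ ≈ 11.65 mm/h

Only the 2 blocks with intensity above φ contribute runoff: 17.5, 31.5 mm/h.
Σ(I−φ)·Δt = d  ⇒  (17.5+31.5 − 2φ)·1 = 25.7
φ = (49.00 − 25.7/1) / 2 = 11.65 mm/h.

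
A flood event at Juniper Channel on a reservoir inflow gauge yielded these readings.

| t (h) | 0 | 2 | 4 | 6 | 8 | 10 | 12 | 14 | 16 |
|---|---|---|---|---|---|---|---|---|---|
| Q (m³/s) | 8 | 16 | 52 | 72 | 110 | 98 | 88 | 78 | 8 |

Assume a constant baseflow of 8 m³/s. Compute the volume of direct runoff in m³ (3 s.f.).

V ≈ 3.30 × 10^6 m³

Direct-runoff ordinates (Q − Q_b): 0.0, 8.0, 44.0, 64.0, 102.0, 90.0, 80.0, 70.0, 0.0 m³/s.
ΣQ_DR = 458.0 m³/s.
With Δt = 2 h = 7200 s, V = ΣQ_DR · Δt = 458.0 × 7200 = 3.30 × 10^6 m³.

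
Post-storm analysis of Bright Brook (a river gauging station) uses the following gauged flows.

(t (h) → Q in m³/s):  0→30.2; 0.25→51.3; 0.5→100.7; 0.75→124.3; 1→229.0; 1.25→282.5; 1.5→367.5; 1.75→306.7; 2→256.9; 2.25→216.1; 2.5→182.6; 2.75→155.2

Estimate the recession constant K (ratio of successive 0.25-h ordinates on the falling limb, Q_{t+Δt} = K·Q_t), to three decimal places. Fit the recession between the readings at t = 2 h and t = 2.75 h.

K ≈ 0.845

Using the recession-limb readings at t = 2 h and t = 2.75 h: Q falls from 256.9 to 155.2 m³/s over 3 intervals.
K = (Q₂/Q₁)^(1/3) = (155.2/256.9)^(1/3) = 0.845.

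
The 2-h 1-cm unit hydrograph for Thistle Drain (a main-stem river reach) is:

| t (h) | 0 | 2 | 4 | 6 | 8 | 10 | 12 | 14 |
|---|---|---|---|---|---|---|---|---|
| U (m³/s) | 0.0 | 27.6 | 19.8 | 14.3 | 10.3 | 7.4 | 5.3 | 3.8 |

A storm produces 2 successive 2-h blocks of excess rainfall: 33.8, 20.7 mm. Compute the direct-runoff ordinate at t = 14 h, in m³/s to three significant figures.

Q ≈ 23.8 m³/s

By discrete convolution, Q_j = Σ (P_i / 10 mm) · U_{j−i}.
At t = 14 h (j=7): Q = (33.8/10)·3.8 + (20.7/10)·5.3 = 23.8 m³/s.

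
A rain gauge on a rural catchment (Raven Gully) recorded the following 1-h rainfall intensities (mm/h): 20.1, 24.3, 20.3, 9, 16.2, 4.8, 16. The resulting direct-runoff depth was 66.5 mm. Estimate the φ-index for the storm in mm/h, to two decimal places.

φ ≈ 6.57 mm/h

Only the 6 blocks with intensity above φ contribute runoff: 20.1, 24.3, 20.3, 9, 16.2, 16 mm/h.
Σ(I−φ)·Δt = d  ⇒  (20.1+24.3+20.3+9+16.2+16 − 6φ)·1 = 66.5
φ = (105.9 − 66.5/1) / 6 = 6.57 mm/h.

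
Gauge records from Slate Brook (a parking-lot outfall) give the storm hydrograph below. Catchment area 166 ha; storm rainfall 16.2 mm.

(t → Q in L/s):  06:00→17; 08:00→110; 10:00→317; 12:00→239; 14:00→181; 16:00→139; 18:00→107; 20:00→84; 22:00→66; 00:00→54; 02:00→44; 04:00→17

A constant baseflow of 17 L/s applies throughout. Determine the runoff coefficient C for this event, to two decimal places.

C ≈ 0.31

ΣQ_DR = 1171 L/s; V = ΣQ_DR·Δt = 8.431 × 10^6 L.
Runoff depth d = V / A = 5.079 mm.
C = d / P = 5.079 / 16.2 = 0.31.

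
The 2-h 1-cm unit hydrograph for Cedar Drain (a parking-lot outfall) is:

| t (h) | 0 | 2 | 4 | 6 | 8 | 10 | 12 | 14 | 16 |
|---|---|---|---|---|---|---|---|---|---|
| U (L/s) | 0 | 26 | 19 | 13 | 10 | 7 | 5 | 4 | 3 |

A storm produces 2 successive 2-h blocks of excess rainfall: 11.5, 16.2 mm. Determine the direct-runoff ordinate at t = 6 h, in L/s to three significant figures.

By discrete convolution, Q_j = Σ (P_i / 10 mm) · U_{j−i}.
At t = 6 h (j=3): Q = (11.5/10)·13 + (16.2/10)·19 = 45.7 L/s.

Q ≈ 45.7 L/s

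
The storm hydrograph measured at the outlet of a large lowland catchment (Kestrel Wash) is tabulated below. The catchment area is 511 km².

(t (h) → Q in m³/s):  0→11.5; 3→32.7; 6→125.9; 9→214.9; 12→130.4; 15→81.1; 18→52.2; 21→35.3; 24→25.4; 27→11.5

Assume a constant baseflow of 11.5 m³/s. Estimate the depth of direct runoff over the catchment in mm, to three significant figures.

d ≈ 12.8 mm

Direct runoff: 0.0, 21.2, 114.4, 203.4, 118.9, 69.6, 40.7, 23.8, 13.9, 0.0 m³/s; ΣQ_DR = 605.9 m³/s.
V = ΣQ_DR · Δt = 605.9 × 10800 s = 6.544 × 10^6 m³.
Over A = 511 km², depth = V / A = 12.8 mm.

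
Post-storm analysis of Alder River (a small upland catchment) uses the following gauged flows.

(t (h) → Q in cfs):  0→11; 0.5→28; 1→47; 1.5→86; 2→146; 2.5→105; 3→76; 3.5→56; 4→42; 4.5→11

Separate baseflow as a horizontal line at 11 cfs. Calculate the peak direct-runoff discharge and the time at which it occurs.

Q_p = 135.0 cfs at t = 2 h

Subtracting baseflow gives direct-runoff ordinates: 0.0, 17.0, 36.0, 75.0, 135.0, 94.0, 65.0, 45.0, 31.0, 0.0 cfs.
The maximum is 135.0 cfs, occurring at the reading for t = 2 h.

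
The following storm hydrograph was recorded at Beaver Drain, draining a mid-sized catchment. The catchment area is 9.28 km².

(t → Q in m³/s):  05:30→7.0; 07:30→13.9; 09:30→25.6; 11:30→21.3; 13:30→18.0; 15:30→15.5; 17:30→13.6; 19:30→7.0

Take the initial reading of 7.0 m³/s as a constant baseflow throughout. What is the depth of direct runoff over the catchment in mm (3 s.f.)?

d ≈ 51.1 mm

Direct runoff: 0.0, 6.9, 18.6, 14.3, 11.0, 8.5, 6.6, 0.0 m³/s; ΣQ_DR = 65.90 m³/s.
V = ΣQ_DR · Δt = 65.90 × 7200 s = 4.745 × 10^5 m³.
Over A = 9.28 km², depth = V / A = 51.1 mm.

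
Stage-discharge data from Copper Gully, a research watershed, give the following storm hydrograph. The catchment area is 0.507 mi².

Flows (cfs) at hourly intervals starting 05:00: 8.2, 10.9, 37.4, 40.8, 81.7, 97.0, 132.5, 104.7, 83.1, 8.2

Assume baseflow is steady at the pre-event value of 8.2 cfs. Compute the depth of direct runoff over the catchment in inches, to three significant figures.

d ≈ 1.60 in

Direct runoff: 0.0, 2.7, 29.2, 32.6, 73.5, 88.8, 124.3, 96.5, 74.9, 0.0 cfs; ΣQ_DR = 522.5 cfs.
V = ΣQ_DR · Δt = 522.5 × 3600 s = 1.881 × 10^6 ft³.
Over A = 0.507 mi², depth = V / A = 1.60 in.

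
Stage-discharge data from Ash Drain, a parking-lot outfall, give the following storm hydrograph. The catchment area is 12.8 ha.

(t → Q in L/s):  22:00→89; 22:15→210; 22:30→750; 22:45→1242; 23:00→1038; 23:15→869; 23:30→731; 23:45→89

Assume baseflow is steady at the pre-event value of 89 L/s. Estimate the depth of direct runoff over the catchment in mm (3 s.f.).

d ≈ 30.3 mm

Direct runoff: 0.0, 121.0, 661.0, 1153.0, 949.0, 780.0, 642.0, 0.0 L/s; ΣQ_DR = 4306 L/s.
V = ΣQ_DR · Δt = 4306 × 900 s = 3.875 × 10^6 L.
Over A = 12.8 ha, depth = V / A = 30.3 mm.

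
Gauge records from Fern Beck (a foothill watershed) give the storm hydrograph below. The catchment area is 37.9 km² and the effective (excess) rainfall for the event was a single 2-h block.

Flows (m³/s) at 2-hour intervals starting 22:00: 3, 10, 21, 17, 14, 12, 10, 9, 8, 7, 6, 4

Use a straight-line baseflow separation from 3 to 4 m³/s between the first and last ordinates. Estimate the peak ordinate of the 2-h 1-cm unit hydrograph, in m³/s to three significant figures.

Direct runoff: 0.00, 6.91, 17.82, 13.73, 10.64, 8.55, 6.45, 5.36, 4.27, 3.18, 2.09, 0.00 m³/s; ΣQ_DR = 79.00 m³/s, peak = 17.82 m³/s.
Runoff depth d = ΣQ_DR·Δt / A = 79.00 × 7200 / (37.9 km²) = 15.01 mm.
The 1-cm UH is the DRH scaled by (10 mm)/d, so U_p = 17.82 × 10/15.01 = 11.9 m³/s.

U_p ≈ 11.9 m³/s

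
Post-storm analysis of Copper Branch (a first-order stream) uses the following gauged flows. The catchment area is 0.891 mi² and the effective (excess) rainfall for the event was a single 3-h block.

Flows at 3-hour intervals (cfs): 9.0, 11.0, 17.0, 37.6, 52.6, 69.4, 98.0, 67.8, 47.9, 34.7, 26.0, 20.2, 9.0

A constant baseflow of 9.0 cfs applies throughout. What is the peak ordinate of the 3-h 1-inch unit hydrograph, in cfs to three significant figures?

Direct runoff: 0.0, 2.0, 8.0, 28.6, 43.6, 60.4, 89.0, 58.8, 38.9, 25.7, 17.0, 11.2, 0.0 cfs; ΣQ_DR = 383.2 cfs, peak = 89.0 cfs.
Runoff depth d = ΣQ_DR·Δt / A = 383.2 × 10800 / (0.891 mi²) = 1.999 in.
The 1-inch UH is the DRH scaled by (1 in)/d, so U_p = 89.0 × 1/1.999 = 44.5 cfs.

U_p ≈ 44.5 cfs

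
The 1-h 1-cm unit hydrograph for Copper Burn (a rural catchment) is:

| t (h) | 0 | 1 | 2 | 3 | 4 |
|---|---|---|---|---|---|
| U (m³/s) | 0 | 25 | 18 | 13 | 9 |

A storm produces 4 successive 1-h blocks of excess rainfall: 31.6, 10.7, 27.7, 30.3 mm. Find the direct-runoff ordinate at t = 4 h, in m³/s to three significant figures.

Q ≈ 168 m³/s

By discrete convolution, Q_j = Σ (P_i / 10 mm) · U_{j−i}.
At t = 4 h (j=4): Q = (31.6/10)·9 + (10.7/10)·13 + (27.7/10)·18 + (30.3/10)·25 = 168 m³/s.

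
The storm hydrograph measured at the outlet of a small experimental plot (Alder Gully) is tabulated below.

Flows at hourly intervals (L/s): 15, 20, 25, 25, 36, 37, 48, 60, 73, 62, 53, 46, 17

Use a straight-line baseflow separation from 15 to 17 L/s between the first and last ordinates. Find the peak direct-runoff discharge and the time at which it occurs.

Subtracting baseflow gives direct-runoff ordinates: 0.00, 4.83, 9.67, 9.50, 20.33, 21.17, 32.00, 43.83, 56.67, 45.50, 36.33, 29.17, 0.00 L/s.
The maximum is 56.67 L/s, occurring at the reading for t = 8 h.

Q_p = 56.67 L/s at t = 8 h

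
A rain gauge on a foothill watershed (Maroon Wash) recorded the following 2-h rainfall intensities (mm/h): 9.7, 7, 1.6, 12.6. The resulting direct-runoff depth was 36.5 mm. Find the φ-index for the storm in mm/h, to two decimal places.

Only the 3 blocks with intensity above φ contribute runoff: 9.7, 7, 12.6 mm/h.
Σ(I−φ)·Δt = d  ⇒  (9.7+7+12.6 − 3φ)·2 = 36.5
φ = (29.30 − 36.5/2) / 3 = 3.68 mm/h.

φ ≈ 3.68 mm/h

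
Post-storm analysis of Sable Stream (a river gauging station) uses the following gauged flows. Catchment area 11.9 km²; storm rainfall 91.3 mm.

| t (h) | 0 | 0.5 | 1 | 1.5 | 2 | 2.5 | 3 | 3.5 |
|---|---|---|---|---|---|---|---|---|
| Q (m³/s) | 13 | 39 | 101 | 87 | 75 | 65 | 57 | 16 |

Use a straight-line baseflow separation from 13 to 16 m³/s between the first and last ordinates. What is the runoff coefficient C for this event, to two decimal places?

C ≈ 0.56

ΣQ_DR = 337.0 m³/s; V = ΣQ_DR·Δt = 6.066 × 10^5 m³.
Runoff depth d = V / A = 50.97 mm.
C = d / P = 50.97 / 91.3 = 0.56.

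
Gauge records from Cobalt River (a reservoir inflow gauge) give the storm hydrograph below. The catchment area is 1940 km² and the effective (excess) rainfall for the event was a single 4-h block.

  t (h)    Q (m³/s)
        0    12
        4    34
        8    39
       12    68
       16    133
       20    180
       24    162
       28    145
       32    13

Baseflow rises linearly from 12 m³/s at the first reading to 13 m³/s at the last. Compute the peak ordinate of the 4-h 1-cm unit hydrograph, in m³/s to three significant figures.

U_p ≈ 335 m³/s

Direct runoff: 0.00, 21.88, 26.75, 55.62, 120.50, 167.38, 149.25, 132.12, 0.00 m³/s; ΣQ_DR = 673.5 m³/s, peak = 167.38 m³/s.
Runoff depth d = ΣQ_DR·Δt / A = 673.5 × 14400 / (1940 km²) = 4.999 mm.
The 1-cm UH is the DRH scaled by (10 mm)/d, so U_p = 167.38 × 10/4.999 = 335 m³/s.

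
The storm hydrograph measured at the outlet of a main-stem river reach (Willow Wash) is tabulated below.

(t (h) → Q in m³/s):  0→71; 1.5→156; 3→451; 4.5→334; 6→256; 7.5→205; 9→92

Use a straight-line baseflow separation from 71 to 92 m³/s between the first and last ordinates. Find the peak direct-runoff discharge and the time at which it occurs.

Subtracting baseflow gives direct-runoff ordinates: 0.00, 81.50, 373.00, 252.50, 171.00, 116.50, 0.00 m³/s.
The maximum is 373.00 m³/s, occurring at the reading for t = 3 h.

Q_p = 373.00 m³/s at t = 3 h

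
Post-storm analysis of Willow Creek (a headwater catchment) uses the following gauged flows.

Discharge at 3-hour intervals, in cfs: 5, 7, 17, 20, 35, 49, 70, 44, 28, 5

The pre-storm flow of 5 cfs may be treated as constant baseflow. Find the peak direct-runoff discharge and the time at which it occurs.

Subtracting baseflow gives direct-runoff ordinates: 0.0, 2.0, 12.0, 15.0, 30.0, 44.0, 65.0, 39.0, 23.0, 0.0 cfs.
The maximum is 65.0 cfs, occurring at the reading for t = 18 h.

Q_p = 65.0 cfs at t = 18 h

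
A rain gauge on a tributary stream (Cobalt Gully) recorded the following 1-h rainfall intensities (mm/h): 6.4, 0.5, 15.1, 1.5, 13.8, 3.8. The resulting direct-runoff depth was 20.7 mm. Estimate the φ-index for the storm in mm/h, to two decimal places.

Only the 3 blocks with intensity above φ contribute runoff: 6.4, 15.1, 13.8 mm/h.
Σ(I−φ)·Δt = d  ⇒  (6.4+15.1+13.8 − 3φ)·1 = 20.7
φ = (35.30 − 20.7/1) / 3 = 4.87 mm/h.

φ ≈ 4.87 mm/h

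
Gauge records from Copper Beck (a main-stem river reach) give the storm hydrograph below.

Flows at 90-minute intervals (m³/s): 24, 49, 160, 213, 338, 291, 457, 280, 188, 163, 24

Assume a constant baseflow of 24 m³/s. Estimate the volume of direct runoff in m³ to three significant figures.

V ≈ 1.04 × 10^7 m³

Direct-runoff ordinates (Q − Q_b): 0.0, 25.0, 136.0, 189.0, 314.0, 267.0, 433.0, 256.0, 164.0, 139.0, 0.0 m³/s.
ΣQ_DR = 1923 m³/s.
With Δt = 1.5 h = 5400 s, V = ΣQ_DR · Δt = 1923 × 5400 = 1.04 × 10^7 m³.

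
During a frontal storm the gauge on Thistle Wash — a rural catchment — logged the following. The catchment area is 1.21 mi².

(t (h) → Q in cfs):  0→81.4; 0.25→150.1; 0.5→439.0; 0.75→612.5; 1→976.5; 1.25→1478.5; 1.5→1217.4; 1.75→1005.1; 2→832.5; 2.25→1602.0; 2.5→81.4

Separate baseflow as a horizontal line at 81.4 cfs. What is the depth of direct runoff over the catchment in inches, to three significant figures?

d ≈ 2.43 in

Direct runoff: 0.0, 68.7, 357.6, 531.1, 895.1, 1397.1, 1136.0, 923.7, 751.1, 1520.6, 0.0 cfs; ΣQ_DR = 7581 cfs.
V = ΣQ_DR · Δt = 7581 × 900 s = 6.823 × 10^6 ft³.
Over A = 1.21 mi², depth = V / A = 2.43 in.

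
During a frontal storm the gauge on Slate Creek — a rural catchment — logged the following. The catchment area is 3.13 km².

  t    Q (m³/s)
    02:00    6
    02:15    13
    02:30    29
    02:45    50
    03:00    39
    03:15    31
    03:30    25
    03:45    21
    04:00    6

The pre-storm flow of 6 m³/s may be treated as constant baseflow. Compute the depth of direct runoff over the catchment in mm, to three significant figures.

Direct runoff: 0.0, 7.0, 23.0, 44.0, 33.0, 25.0, 19.0, 15.0, 0.0 m³/s; ΣQ_DR = 166.0 m³/s.
V = ΣQ_DR · Δt = 166.0 × 900 s = 1.494 × 10^5 m³.
Over A = 3.13 km², depth = V / A = 47.7 mm.

d ≈ 47.7 mm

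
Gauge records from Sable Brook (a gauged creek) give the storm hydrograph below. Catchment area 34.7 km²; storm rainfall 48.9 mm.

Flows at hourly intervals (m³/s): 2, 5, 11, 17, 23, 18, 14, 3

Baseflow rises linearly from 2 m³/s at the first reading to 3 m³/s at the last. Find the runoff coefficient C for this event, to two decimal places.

C ≈ 0.15

ΣQ_DR = 73.00 m³/s; V = ΣQ_DR·Δt = 2.628 × 10^5 m³.
Runoff depth d = V / A = 7.573 mm.
C = d / P = 7.573 / 48.9 = 0.15.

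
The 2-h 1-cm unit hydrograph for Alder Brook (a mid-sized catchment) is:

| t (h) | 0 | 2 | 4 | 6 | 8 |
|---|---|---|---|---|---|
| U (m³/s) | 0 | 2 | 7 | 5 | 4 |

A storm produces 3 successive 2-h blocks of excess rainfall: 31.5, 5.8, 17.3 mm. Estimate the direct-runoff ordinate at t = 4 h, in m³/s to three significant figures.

Q ≈ 23.2 m³/s

By discrete convolution, Q_j = Σ (P_i / 10 mm) · U_{j−i}.
At t = 4 h (j=2): Q = (31.5/10)·7 + (5.8/10)·2 + (17.3/10)·0 = 23.2 m³/s.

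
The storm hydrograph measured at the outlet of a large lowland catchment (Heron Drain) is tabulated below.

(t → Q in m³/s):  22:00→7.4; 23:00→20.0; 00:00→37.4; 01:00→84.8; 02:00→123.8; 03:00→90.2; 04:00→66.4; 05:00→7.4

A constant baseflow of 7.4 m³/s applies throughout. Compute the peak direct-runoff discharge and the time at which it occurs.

Subtracting baseflow gives direct-runoff ordinates: 0.0, 12.6, 30.0, 77.4, 116.4, 82.8, 59.0, 0.0 m³/s.
The maximum is 116.4 m³/s, occurring at the reading for t = 02:00.

Q_p = 116.4 m³/s at t = 02:00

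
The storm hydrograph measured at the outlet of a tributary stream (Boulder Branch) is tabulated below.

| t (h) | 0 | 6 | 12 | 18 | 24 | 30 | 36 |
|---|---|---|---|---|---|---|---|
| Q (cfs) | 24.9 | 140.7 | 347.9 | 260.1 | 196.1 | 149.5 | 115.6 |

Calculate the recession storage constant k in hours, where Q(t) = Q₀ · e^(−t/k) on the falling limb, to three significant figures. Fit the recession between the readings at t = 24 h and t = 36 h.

On the falling limb, Q drops from 196.1 to 115.6 cfs between t = 24 h and t = 36 h (Δt = 12 h).
k = −Δt / ln(Q₂/Q₁) = −12 / ln(115.6/196.1) = 22.7 h.

k ≈ 22.7 h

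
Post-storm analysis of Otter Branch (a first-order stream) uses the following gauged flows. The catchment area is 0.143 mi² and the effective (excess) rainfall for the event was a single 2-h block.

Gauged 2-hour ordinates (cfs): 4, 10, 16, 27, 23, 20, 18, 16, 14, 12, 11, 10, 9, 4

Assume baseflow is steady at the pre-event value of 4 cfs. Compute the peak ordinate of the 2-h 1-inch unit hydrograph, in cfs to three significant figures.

U_p ≈ 7.69 cfs

Direct runoff: 0.0, 6.0, 12.0, 23.0, 19.0, 16.0, 14.0, 12.0, 10.0, 8.0, 7.0, 6.0, 5.0, 0.0 cfs; ΣQ_DR = 138.0 cfs, peak = 23.0 cfs.
Runoff depth d = ΣQ_DR·Δt / A = 138.0 × 7200 / (0.143 mi²) = 2.991 in.
The 1-inch UH is the DRH scaled by (1 in)/d, so U_p = 23.0 × 1/2.991 = 7.69 cfs.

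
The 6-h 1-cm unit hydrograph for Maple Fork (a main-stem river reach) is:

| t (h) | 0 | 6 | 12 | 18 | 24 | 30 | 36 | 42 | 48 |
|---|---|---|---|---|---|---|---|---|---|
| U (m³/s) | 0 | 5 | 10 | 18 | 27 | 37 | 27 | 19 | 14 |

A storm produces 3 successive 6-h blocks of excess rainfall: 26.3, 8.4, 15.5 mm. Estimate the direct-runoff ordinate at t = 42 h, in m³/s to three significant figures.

Q ≈ 130 m³/s

By discrete convolution, Q_j = Σ (P_i / 10 mm) · U_{j−i}.
At t = 42 h (j=7): Q = (26.3/10)·19 + (8.4/10)·27 + (15.5/10)·37 = 130 m³/s.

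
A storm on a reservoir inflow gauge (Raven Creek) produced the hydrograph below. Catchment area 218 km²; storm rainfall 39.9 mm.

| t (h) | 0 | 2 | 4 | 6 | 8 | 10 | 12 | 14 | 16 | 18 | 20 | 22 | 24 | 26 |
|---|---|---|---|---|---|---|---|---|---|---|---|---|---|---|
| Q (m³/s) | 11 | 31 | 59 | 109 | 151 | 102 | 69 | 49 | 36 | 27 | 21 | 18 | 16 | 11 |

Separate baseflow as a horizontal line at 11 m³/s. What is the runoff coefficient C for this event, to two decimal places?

ΣQ_DR = 556.0 m³/s; V = ΣQ_DR·Δt = 4.003 × 10^6 m³.
Runoff depth d = V / A = 18.36 mm.
C = d / P = 18.36 / 39.9 = 0.46.

C ≈ 0.46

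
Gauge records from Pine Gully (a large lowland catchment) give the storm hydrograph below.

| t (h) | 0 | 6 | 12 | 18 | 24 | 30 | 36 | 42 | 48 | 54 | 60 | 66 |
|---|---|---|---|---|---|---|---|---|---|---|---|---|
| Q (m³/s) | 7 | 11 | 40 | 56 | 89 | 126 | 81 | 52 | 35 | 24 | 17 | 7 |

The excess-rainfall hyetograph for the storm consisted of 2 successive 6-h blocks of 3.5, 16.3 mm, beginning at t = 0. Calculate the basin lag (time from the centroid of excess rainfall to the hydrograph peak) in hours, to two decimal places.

t_L ≈ 22.06 h

Centroid of excess rainfall: t_c = Σ P_i·t̄_i / ΣP_i = 7.9394 h (block centres at 3, 9 h).
Hydrograph peak occurs at t = 30 h, so basin lag t_L = 30 − 7.9394 = 22.06 h.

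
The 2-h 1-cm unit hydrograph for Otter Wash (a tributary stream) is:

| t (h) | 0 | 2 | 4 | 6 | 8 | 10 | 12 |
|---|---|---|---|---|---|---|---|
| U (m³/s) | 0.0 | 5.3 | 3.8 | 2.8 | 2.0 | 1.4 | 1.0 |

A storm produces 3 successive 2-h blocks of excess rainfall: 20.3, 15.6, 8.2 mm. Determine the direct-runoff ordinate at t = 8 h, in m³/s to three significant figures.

Q ≈ 11.5 m³/s

By discrete convolution, Q_j = Σ (P_i / 10 mm) · U_{j−i}.
At t = 8 h (j=4): Q = (20.3/10)·2.0 + (15.6/10)·2.8 + (8.2/10)·3.8 = 11.5 m³/s.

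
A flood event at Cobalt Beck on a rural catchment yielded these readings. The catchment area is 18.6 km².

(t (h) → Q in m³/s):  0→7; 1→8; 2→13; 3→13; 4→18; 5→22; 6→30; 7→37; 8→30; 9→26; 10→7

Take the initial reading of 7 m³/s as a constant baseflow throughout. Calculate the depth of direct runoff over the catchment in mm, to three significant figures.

Direct runoff: 0.0, 1.0, 6.0, 6.0, 11.0, 15.0, 23.0, 30.0, 23.0, 19.0, 0.0 m³/s; ΣQ_DR = 134.0 m³/s.
V = ΣQ_DR · Δt = 134.0 × 3600 s = 4.824 × 10^5 m³.
Over A = 18.6 km², depth = V / A = 25.9 mm.

d ≈ 25.9 mm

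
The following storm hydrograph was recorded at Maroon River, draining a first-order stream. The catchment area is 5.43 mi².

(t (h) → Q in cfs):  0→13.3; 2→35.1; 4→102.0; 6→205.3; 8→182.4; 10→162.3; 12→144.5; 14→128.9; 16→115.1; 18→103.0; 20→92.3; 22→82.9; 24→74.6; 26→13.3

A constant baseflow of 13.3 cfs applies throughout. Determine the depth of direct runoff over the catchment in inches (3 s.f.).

Direct runoff: 0.0, 21.8, 88.7, 192.0, 169.1, 149.0, 131.2, 115.6, 101.8, 89.7, 79.0, 69.6, 61.3, 0.0 cfs; ΣQ_DR = 1269 cfs.
V = ΣQ_DR · Δt = 1269 × 7200 s = 9.135 × 10^6 ft³.
Over A = 5.43 mi², depth = V / A = 0.724 in.

d ≈ 0.724 in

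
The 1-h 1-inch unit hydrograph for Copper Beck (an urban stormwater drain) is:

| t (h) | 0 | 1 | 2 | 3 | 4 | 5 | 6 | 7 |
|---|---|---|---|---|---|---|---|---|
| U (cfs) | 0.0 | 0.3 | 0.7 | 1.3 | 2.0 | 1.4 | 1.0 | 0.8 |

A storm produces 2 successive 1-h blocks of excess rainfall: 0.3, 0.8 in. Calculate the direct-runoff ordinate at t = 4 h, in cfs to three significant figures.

Q ≈ 1.64 cfs

By discrete convolution, Q_j = Σ (P_i / 1 in) · U_{j−i}.
At t = 4 h (j=4): Q = (0.3/1)·2.0 + (0.8/1)·1.3 = 1.64 cfs.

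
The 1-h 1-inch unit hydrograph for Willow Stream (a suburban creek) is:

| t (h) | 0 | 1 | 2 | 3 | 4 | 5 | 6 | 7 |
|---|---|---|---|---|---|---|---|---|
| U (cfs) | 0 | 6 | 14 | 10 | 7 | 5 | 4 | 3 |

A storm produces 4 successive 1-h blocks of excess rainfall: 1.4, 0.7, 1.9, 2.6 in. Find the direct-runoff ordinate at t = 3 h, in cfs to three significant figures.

Q ≈ 35.2 cfs

By discrete convolution, Q_j = Σ (P_i / 1 in) · U_{j−i}.
At t = 3 h (j=3): Q = (1.4/1)·10 + (0.7/1)·14 + (1.9/1)·6 + (2.6/1)·0 = 35.2 cfs.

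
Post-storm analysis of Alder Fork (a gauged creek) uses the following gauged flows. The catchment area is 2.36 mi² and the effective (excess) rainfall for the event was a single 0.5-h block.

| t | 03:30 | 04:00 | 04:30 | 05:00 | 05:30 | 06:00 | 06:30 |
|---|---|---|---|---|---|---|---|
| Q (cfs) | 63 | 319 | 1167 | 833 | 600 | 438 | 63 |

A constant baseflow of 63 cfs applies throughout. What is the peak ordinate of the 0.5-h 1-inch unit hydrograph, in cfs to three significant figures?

Direct runoff: 0.0, 256.0, 1104.0, 770.0, 537.0, 375.0, 0.0 cfs; ΣQ_DR = 3042 cfs, peak = 1104.0 cfs.
Runoff depth d = ΣQ_DR·Δt / A = 3042 × 1800 / (2.36 mi²) = 0.9987 in.
The 1-inch UH is the DRH scaled by (1 in)/d, so U_p = 1104.0 × 1/0.9987 = 1110 cfs.

U_p ≈ 1110 cfs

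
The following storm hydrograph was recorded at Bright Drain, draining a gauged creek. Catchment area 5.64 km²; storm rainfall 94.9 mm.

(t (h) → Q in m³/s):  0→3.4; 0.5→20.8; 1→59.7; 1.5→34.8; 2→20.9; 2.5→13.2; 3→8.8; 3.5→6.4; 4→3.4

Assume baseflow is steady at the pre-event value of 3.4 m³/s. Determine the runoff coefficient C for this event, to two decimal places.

ΣQ_DR = 140.8 m³/s; V = ΣQ_DR·Δt = 2.534 × 10^5 m³.
Runoff depth d = V / A = 44.94 mm.
C = d / P = 44.94 / 94.9 = 0.47.

C ≈ 0.47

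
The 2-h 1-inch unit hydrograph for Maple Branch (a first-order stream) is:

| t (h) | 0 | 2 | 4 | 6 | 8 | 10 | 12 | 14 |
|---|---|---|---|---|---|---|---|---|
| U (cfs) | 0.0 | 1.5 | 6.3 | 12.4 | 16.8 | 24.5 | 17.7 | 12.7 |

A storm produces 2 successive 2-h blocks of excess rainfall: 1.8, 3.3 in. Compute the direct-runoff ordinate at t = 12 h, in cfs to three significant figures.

By discrete convolution, Q_j = Σ (P_i / 1 in) · U_{j−i}.
At t = 12 h (j=6): Q = (1.8/1)·17.7 + (3.3/1)·24.5 = 113 cfs.

Q ≈ 113 cfs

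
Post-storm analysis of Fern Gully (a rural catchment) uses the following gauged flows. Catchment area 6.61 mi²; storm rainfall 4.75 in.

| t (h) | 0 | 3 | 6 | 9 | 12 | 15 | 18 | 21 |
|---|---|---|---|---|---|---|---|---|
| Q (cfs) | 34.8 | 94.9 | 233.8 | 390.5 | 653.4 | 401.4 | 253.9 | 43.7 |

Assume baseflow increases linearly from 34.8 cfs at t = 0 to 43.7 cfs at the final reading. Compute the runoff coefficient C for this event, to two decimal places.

ΣQ_DR = 1792 cfs; V = ΣQ_DR·Δt = 1.936 × 10^7 ft³.
Runoff depth d = V / A = 1.261 in.
C = d / P = 1.261 / 4.75 = 0.27.

C ≈ 0.27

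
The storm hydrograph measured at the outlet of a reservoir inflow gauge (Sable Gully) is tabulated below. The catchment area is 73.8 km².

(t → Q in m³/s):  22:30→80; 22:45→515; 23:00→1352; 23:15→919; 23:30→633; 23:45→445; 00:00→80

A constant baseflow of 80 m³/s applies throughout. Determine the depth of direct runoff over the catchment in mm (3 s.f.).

Direct runoff: 0.0, 435.0, 1272.0, 839.0, 553.0, 365.0, 0.0 m³/s; ΣQ_DR = 3464 m³/s.
V = ΣQ_DR · Δt = 3464 × 900 s = 3.118 × 10^6 m³.
Over A = 73.8 km², depth = V / A = 42.2 mm.

d ≈ 42.2 mm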